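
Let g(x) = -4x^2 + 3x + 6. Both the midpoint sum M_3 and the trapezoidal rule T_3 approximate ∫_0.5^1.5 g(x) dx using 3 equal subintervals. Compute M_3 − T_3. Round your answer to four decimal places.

0.1111

M_3 ≈ 4.703704.
T_3 ≈ 4.592593.
M_3 − T_3 ≈ 0.1111.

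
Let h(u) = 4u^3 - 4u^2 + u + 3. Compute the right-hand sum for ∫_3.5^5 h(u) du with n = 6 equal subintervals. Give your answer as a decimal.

411.921875

Δu = (5 − 3.5)/6 = 0.25.
Right endpoints: 3.75, 4, 4.25, 4.5, 4.75, 5.
h(3.75) = 161.4375, h(4) = 199, h(4.25) = 242.0625, h(4.5) = 291, h(4.75) = 346.1875, h(5) = 408.
Sum = Δu · [h(3.75) + h(4) + h(4.25) + ...].
Sum = 411.921875.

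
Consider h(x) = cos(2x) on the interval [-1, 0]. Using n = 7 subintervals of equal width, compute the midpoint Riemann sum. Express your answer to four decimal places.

Δx = (0 − (-1))/7 = 1/7.
Midpoints: -13/14, -11/14, -9/14, -0.5, -5/14, -3/14, -1/14.
h(-13/14) ≈ -0.2824, h(-11/14) ≈ -0.0006, h(-9/14) ≈ 0.2812, h(-0.5) ≈ 0.5403, h(-5/14) ≈ 0.7556, h(-3/14) ≈ 0.9096, h(-1/14) ≈ 0.9898.
Sum = Δx · [h(-13/14) + h(-11/14) + h(-9/14) + ...].
Sum ≈ 0.4562.

0.4562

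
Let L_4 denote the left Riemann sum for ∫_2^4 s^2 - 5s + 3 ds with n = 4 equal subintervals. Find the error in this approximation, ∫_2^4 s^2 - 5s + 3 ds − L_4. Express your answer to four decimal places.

0.4167

Exact integral: ∫_2^4 f(s) ds ≈ -5.333333.
L_4 = -5.75.
Error ≈ -5.333333 − (-5.75) ≈ 0.4167.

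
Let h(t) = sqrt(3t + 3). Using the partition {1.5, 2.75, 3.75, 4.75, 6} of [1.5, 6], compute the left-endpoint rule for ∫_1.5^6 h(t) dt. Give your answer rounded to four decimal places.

Subinterval widths: 1.25, 1, 1, 1.25.
Left endpoints: 1.5, 2.75, 3.75, 4.75.
h(1.5) ≈ 2.7386, h(2.75) ≈ 3.3541, h(3.75) ≈ 3.7749, h(4.75) ≈ 4.1533.
Sum = Σ Δt_i · h(t_i).
Sum ≈ 15.7439.

15.7439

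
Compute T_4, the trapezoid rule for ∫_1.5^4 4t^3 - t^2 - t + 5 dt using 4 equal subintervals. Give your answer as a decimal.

241.5625

Δt = (4 − 1.5)/4 = 0.625.
f(1.5) = 14.75, f(2.125) = 36.7421875, f(2.75) = 77.875, f(3.375) = 144.0078125, f(4) = 241.
T_4 = (Δt/2)·[f(t_0) + 2f(t_1) + 2f(t_2) + 2f(t_3) + f(t_4)].
Sum = 241.5625.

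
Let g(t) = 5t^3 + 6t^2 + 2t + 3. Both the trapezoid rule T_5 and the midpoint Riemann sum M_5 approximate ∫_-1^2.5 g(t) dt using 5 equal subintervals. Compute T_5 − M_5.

7.3959375

T_5 = 101.50875.
M_5 = 94.1128125.
T_5 − M_5 = 7.3959375.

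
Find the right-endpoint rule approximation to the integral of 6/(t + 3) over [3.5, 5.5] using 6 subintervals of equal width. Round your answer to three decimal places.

Δt = (5.5 − 3.5)/6 = 1/3.
Right endpoints: 23/6, 25/6, 4.5, 29/6, 31/6, 5.5.
f(23/6) = 36/41, f(25/6) = 36/43, f(4.5) = 0.8, f(29/6) = 36/47, f(31/6) = 36/49, f(5.5) = 12/17.
Sum = Δt · [f(23/6) + f(25/6) + f(4.5) + ...].
Sum ≈ 1.574.

1.574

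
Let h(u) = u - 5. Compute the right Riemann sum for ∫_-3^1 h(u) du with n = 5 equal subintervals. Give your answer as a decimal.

-22.4

Δu = (1 − (-3))/5 = 0.8.
Right endpoints: -2.2, -1.4, -0.6, 0.2, 1.
h(-2.2) = -7.2, h(-1.4) = -6.4, h(-0.6) = -5.6, h(0.2) = -4.8, h(1) = -4.
Sum = Δu · [h(-2.2) + h(-1.4) + h(-0.6) + h(0.2) + h(1)].
Sum = -22.4.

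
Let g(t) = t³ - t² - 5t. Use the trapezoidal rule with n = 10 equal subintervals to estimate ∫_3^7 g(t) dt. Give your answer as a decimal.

Δt = (7 − 3)/10 = 0.4.
g(3) = 3, g(3.4) = 10.744, g(3.8) = 21.432, g(4.2) = 35.448, g(4.6) = 53.176, g(5) = 75, g(5.4) = 101.304, g(5.8) = 132.472, g(6.2) = 168.888, g(6.6) = 210.936, g(7) = 259.
T_10 = (Δt/2)·[g(t_0) + 2g(t_1) + ... + 2g(t_{9}) + g(t_10)].
Sum = 376.16.

376.16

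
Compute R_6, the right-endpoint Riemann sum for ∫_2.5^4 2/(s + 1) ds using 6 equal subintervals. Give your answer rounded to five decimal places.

Δs = (4 − 2.5)/6 = 0.25.
Right endpoints: 2.75, 3, 3.25, 3.5, 3.75, 4.
f(2.75) = 8/15, f(3) = 0.5, f(3.25) = 8/17, f(3.5) = 4/9, f(3.75) = 8/19, f(4) = 0.4.
Sum = Δs · [f(2.75) + f(3) + f(3.25) + ...].
Sum ≈ 0.69235.

0.69235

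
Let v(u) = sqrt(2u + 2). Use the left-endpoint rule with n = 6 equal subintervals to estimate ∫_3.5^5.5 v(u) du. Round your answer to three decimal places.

Δu = (5.5 − 3.5)/6 = 1/3.
Left endpoints: 3.5, 23/6, 25/6, 4.5, 29/6, 31/6.
v(3.5) ≈ 3.000, v(23/6) ≈ 3.109, v(25/6) ≈ 3.215, v(4.5) ≈ 3.317, v(29/6) ≈ 3.416, v(31/6) ≈ 3.512.
Sum = Δu · [v(3.5) + v(23/6) + v(25/6) + ...].
Sum ≈ 6.523.

6.523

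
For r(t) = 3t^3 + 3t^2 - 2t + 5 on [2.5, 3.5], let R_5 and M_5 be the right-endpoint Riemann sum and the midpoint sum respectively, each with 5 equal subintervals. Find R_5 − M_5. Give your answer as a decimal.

10.075

R_5 = 119.475.
M_5 = 109.4.
R_5 − M_5 = 10.075.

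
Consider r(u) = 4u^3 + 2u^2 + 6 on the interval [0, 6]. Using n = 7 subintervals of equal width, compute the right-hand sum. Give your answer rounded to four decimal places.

1905.0612

Δu = (6 − 0)/7 = 6/7.
Right endpoints: 6/7, 12/7, 18/7, 24/7, 30/7, 36/7, 6.
r(6/7) = 3426/343, r(12/7) = 10986/343, r(18/7) = 29922/343, r(24/7) = 65418/343, r(30/7) = 122658/343, r(36/7) = 206826/343, r(6) = 942.
Sum = Δu · [r(6/7) + r(12/7) + r(18/7) + ...].
Sum ≈ 1905.0612.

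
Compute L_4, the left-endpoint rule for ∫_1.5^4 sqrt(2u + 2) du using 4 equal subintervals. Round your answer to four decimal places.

6.5205

Δu = (4 − 1.5)/4 = 0.625.
Left endpoints: 1.5, 2.125, 2.75, 3.375.
f(1.5) ≈ 2.2361, f(2.125) ≈ 2.5000, f(2.75) ≈ 2.7386, f(3.375) ≈ 2.9580.
Sum = Δu · [f(1.5) + f(2.125) + f(2.75) + f(3.375)].
Sum ≈ 6.5205.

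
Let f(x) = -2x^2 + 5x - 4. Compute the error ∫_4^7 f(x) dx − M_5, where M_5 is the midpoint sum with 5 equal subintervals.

Exact integral: ∫_4^7 f(x) dx = -115.5.
M_5 = -115.32.
Error = -115.5 − (-115.32) = -0.18.

-0.18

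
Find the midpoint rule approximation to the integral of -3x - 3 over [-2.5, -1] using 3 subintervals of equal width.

Δx = (-1 − (-2.5))/3 = 0.5.
Midpoints: -2.25, -1.75, -1.25.
f(-2.25) = 3.75, f(-1.75) = 2.25, f(-1.25) = 0.75.
Sum = Δx · [f(-2.25) + f(-1.75) + f(-1.25)].
Sum = 3.375.

3.375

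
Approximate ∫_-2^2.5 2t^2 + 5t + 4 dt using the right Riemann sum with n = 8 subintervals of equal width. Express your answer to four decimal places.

47.4434

Δt = (2.5 − (-2))/8 = 0.5625.
Right endpoints: -1.4375, -0.875, -0.3125, 0.25, 0.8125, 1.375, 1.9375, 2.5.
f(-1.4375) = 0.9453125, f(-0.875) = 1.15625, f(-0.3125) = 2.6328125, f(0.25) = 5.375, f(0.8125) = 9.3828125, f(1.375) = 14.65625, f(1.9375) = 21.1953125, f(2.5) = 29.
Sum = Δt · [f(-1.4375) + f(-0.875) + f(-0.3125) + ...].
Sum ≈ 47.4434.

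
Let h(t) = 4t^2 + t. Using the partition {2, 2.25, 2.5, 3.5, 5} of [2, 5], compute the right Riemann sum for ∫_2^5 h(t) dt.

222.5

Subinterval widths: 0.25, 0.25, 1, 1.5.
Right endpoints: 2.25, 2.5, 3.5, 5.
h(2.25) = 22.5, h(2.5) = 27.5, h(3.5) = 52.5, h(5) = 105.
Sum = Σ Δt_i · h(t_i).
Sum = 222.5.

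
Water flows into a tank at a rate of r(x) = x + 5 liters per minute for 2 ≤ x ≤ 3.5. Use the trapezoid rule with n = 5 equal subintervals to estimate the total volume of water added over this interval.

Δx = (3.5 − 2)/5 = 0.3.
r(2) = 7, r(2.3) = 7.3, r(2.6) = 7.6, r(2.9) = 7.9, r(3.2) = 8.2, r(3.5) = 8.5.
T_5 = (Δx/2)·[r(x_0) + 2r(x_1) + ... + 2r(x_{4}) + r(x_5)].
Sum = 11.625.

11.625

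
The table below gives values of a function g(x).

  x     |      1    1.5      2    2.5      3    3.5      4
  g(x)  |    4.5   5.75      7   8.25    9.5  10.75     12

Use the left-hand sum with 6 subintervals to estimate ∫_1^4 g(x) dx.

22.875

Δx = 0.5.
Sum = 0.5·[4.5 + 5.75 + 7 + 8.25 + 9.5 + 10.75] = 22.875.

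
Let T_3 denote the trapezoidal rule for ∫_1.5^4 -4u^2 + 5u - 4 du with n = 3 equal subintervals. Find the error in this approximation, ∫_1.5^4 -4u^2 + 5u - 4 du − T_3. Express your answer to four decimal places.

1.1574

Exact integral: ∫_1.5^4 f(u) du ≈ -56.458333.
T_3 ≈ -57.615741.
Error ≈ -56.458333 − (-57.615741) ≈ 1.1574.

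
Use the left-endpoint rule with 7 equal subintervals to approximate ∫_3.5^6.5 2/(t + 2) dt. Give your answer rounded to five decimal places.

0.89873

Δt = (6.5 − 3.5)/7 = 3/7.
Left endpoints: 3.5, 55/14, 61/14, 67/14, 73/14, 79/14, 85/14.
f(3.5) = 4/11, f(55/14) = 28/83, f(61/14) = 28/89, f(67/14) = 28/95, f(73/14) = 28/101, f(79/14) = 28/107, f(85/14) = 28/113.
Sum = Δt · [f(3.5) + f(55/14) + f(61/14) + ...].
Sum ≈ 0.89873.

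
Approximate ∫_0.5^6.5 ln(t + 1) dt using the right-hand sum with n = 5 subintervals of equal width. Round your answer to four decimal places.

9.4067

Δt = (6.5 − 0.5)/5 = 1.2.
Right endpoints: 1.7, 2.9, 4.1, 5.3, 6.5.
f(1.7) ≈ 0.9933, f(2.9) ≈ 1.3610, f(4.1) ≈ 1.6292, f(5.3) ≈ 1.8405, f(6.5) ≈ 2.0149.
Sum = Δt · [f(1.7) + f(2.9) + f(4.1) + f(5.3) + f(6.5)].
Sum ≈ 9.4067.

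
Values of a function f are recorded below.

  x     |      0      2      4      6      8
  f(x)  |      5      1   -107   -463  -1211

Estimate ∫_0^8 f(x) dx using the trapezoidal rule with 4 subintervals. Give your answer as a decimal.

-2344

Δx = 2.
T_4 = (2/2)·[5 + 2·1 + 2·(-107) + 2·(-463) + (-1211)] = -2344.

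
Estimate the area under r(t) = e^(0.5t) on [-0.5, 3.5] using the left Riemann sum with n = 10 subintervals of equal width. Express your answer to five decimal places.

8.98959

Δt = (3.5 − (-0.5))/10 = 0.4.
Left endpoints: -0.5, -0.1, 0.3, 0.7, 1.1, 1.5, 1.9, 2.3, 2.7, 3.1.
r(-0.5) ≈ 0.77880, r(-0.1) ≈ 0.95123, r(0.3) ≈ 1.16183, r(0.7) ≈ 1.41907, r(1.1) ≈ 1.73325, r(1.5) ≈ 2.11700, r(1.9) ≈ 2.58571, r(2.3) ≈ 3.15819, r(2.7) ≈ 3.85743, r(3.1) ≈ 4.71147.
Sum = Δt · [r(-0.5) + r(-0.1) + r(0.3) + ...].
Sum ≈ 8.98959.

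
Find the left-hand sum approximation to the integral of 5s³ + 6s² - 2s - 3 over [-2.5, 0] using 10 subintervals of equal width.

Δs = (0 − (-2.5))/10 = 0.25.
Left endpoints: -2.5, -2.25, -2, -1.75, -1.5, -1.25, -1, -0.75, -0.5, -0.25.
f(-2.5) = -38.625, f(-2.25) = -25.078125, f(-2) = -15, f(-1.75) = -7.921875, f(-1.5) = -3.375, f(-1.25) = -0.890625, f(-1) = 0, f(-0.75) = -0.234375, f(-0.5) = -1.125, f(-0.25) = -2.203125.
Sum = Δs · [f(-2.5) + f(-2.25) + f(-2) + ...].
Sum = -23.61328125.

-23.61328125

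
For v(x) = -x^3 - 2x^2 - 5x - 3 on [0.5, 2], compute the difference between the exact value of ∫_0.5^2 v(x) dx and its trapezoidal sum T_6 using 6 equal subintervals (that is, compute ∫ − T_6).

Exact integral: ∫_0.5^2 v(x) dx = -23.109375.
T_6 = -23.19921875.
Error = -23.109375 − (-23.19921875) = 0.08984375.

0.08984375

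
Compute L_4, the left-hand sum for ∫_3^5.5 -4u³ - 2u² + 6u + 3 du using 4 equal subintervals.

-681.54296875

Δu = (5.5 − 3)/4 = 0.625.
Left endpoints: 3, 3.625, 4.25, 4.875.
f(3) = -105, f(3.625) = -192.0703125, f(4.25) = -314.6875, f(4.875) = -478.7109375.
Sum = Δu · [f(3) + f(3.625) + f(4.25) + f(4.875)].
Sum = -681.54296875.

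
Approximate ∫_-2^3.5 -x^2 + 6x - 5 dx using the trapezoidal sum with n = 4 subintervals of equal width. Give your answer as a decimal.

-21.44140625

Δx = (3.5 − (-2))/4 = 1.375.
f(-2) = -21, f(-0.625) = -9.140625, f(0.75) = -1.0625, f(2.125) = 3.234375, f(3.5) = 3.75.
T_4 = (Δx/2)·[f(x_0) + 2f(x_1) + 2f(x_2) + 2f(x_3) + f(x_4)].
Sum = -21.44140625.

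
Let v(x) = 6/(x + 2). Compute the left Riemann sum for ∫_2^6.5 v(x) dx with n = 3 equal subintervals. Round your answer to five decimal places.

Δx = (6.5 − 2)/3 = 1.5.
Left endpoints: 2, 3.5, 5.
v(2) = 1.5, v(3.5) = 12/11, v(5) = 6/7.
Sum = Δx · [v(2) + v(3.5) + v(5)].
Sum ≈ 5.17208.

5.17208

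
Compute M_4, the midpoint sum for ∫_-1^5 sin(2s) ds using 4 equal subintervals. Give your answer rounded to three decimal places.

Δs = (5 − (-1))/4 = 1.5.
Midpoints: -0.25, 1.25, 2.75, 4.25.
f(-0.25) ≈ -0.479, f(1.25) ≈ 0.598, f(2.75) ≈ -0.706, f(4.25) ≈ 0.798.
Sum = Δs · [f(-0.25) + f(1.25) + f(2.75) + f(4.25)].
Sum ≈ 0.318.

0.318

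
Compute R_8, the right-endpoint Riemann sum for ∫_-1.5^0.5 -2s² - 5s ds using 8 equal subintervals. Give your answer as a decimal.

1.875

Δs = (0.5 − (-1.5))/8 = 0.25.
Right endpoints: -1.25, -1, -0.75, -0.5, -0.25, 0, 0.25, 0.5.
f(-1.25) = 3.125, f(-1) = 3, f(-0.75) = 2.625, f(-0.5) = 2, f(-0.25) = 1.125, f(0) = 0, f(0.25) = -1.375, f(0.5) = -3.
Sum = Δs · [f(-1.25) + f(-1) + f(-0.75) + ...].
Sum = 1.875.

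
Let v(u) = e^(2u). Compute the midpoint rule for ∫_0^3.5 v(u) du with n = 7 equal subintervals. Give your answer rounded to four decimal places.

525.6395

Δu = (3.5 − 0)/7 = 0.5.
Midpoints: 0.25, 0.75, 1.25, 1.75, 2.25, 2.75, 3.25.
v(0.25) ≈ 1.6487, v(0.75) ≈ 4.4817, v(1.25) ≈ 12.1825, v(1.75) ≈ 33.1155, v(2.25) ≈ 90.0171, v(2.75) ≈ 244.6919, v(3.25) ≈ 665.1416.
Sum = Δu · [v(0.25) + v(0.75) + v(1.25) + ...].
Sum ≈ 525.6395.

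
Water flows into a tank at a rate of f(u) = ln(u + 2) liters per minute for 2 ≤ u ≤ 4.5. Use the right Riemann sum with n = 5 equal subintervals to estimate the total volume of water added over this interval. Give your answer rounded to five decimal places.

Δu = (4.5 − 2)/5 = 0.5.
Right endpoints: 2.5, 3, 3.5, 4, 4.5.
f(2.5) ≈ 1.50408, f(3) ≈ 1.60944, f(3.5) ≈ 1.70475, f(4) ≈ 1.79176, f(4.5) ≈ 1.87180.
Sum = Δu · [f(2.5) + f(3) + f(3.5) + f(4) + f(4.5)].
Sum ≈ 4.24091.

4.24091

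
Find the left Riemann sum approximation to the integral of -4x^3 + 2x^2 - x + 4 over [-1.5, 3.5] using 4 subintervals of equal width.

-5.9375

Δx = (3.5 − (-1.5))/4 = 1.25.
Left endpoints: -1.5, -0.25, 1, 2.25.
f(-1.5) = 23.5, f(-0.25) = 4.4375, f(1) = 1, f(2.25) = -33.6875.
Sum = Δx · [f(-1.5) + f(-0.25) + f(1) + f(2.25)].
Sum = -5.9375.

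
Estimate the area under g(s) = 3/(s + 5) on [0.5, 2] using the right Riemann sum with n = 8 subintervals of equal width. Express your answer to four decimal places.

0.7126

Δs = (2 − 0.5)/8 = 0.1875.
Right endpoints: 0.6875, 0.875, 1.0625, 1.25, 1.4375, 1.625, 1.8125, 2.
g(0.6875) = 48/91, g(0.875) = 24/47, g(1.0625) = 48/97, g(1.25) = 0.48, g(1.4375) = 48/103, g(1.625) = 24/53, g(1.8125) = 48/109, g(2) = 3/7.
Sum = Δs · [g(0.6875) + g(0.875) + g(1.0625) + ...].
Sum ≈ 0.7126.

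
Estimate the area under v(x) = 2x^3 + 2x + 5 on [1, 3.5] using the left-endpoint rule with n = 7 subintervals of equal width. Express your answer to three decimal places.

Δx = (3.5 − 1)/7 = 5/14.
Left endpoints: 1, 19/14, 12/7, 29/14, 17/7, 39/14, 22/7.
v(1) = 9, v(19/14) = 17443/1372, v(12/7) = 6347/343, v(29/14) = 36933/1372, v(17/7) = 13207/343, v(39/14) = 73823/1372, v(22/7) = 25167/343.
Sum = Δx · [v(1) + v(19/14) + v(12/7) + ...].
Sum ≈ 83.151.

83.151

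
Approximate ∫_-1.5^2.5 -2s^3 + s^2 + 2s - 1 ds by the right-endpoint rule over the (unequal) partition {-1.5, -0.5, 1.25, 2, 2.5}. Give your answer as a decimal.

Subinterval widths: 1, 1.75, 0.75, 0.5.
Right endpoints: -0.5, 1.25, 2, 2.5.
f(-0.5) = -1.5, f(1.25) = -0.84375, f(2) = -9, f(2.5) = -21.
Sum = Σ Δs_i · f(s_i).
Sum = -20.2265625.

-20.2265625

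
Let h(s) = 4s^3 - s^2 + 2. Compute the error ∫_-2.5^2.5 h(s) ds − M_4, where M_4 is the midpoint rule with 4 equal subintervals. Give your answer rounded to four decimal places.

Exact integral: ∫_-2.5^2.5 h(s) ds ≈ -0.416667.
M_4 = 0.234375.
Error ≈ -0.416667 − 0.234375 ≈ -0.6510.

-0.6510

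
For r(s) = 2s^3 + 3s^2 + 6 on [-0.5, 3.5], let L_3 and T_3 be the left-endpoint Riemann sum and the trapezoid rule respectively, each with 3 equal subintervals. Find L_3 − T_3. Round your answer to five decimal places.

-81.33333

L_3 ≈ 74.8888889.
T_3 ≈ 156.2222222.
L_3 − T_3 ≈ -81.33333.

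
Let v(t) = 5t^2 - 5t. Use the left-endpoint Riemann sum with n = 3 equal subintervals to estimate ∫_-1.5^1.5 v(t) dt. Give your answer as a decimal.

Δt = (1.5 − (-1.5))/3 = 1.
Left endpoints: -1.5, -0.5, 0.5.
v(-1.5) = 18.75, v(-0.5) = 3.75, v(0.5) = -1.25.
Sum = Δt · [v(-1.5) + v(-0.5) + v(0.5)].
Sum = 21.25.

21.25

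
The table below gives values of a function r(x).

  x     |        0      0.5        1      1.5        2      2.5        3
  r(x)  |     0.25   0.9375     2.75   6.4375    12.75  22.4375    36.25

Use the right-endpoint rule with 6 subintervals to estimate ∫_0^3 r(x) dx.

Δx = 0.5.
Sum = 0.5·[0.9375 + 2.75 + 6.4375 + 12.75 + 22.4375 + 36.25] = 40.78125.

40.78125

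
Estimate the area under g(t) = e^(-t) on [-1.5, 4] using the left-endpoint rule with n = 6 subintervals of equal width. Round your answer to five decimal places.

6.81733

Δt = (4 − (-1.5))/6 = 11/12.
Left endpoints: -1.5, -7/12, 1/3, 1.25, 13/6, 37/12.
g(-1.5) ≈ 4.48169, g(-7/12) ≈ 1.79200, g(1/3) ≈ 0.71653, g(1.25) ≈ 0.28650, g(13/6) ≈ 0.11456, g(37/12) ≈ 0.04581.
Sum = Δt · [g(-1.5) + g(-7/12) + g(1/3) + ...].
Sum ≈ 6.81733.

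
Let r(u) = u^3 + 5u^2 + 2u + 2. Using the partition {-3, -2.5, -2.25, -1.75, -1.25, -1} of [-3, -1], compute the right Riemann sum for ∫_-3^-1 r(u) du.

Subinterval widths: 0.5, 0.25, 0.5, 0.5, 0.25.
Right endpoints: -2.5, -2.25, -1.75, -1.25, -1.
r(-2.5) = 12.625, r(-2.25) = 11.421875, r(-1.75) = 8.453125, r(-1.25) = 5.359375, r(-1) = 4.
Sum = Σ Δu_i · r(u_i).
Sum = 17.07421875.

17.07421875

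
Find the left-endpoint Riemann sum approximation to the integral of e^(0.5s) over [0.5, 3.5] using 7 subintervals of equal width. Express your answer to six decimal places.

Δs = (3.5 − 0.5)/7 = 3/7.
Left endpoints: 0.5, 13/14, 19/14, 25/14, 31/14, 37/14, 43/14.
f(0.5) ≈ 1.284025, f(13/14) ≈ 1.590877, f(19/14) ≈ 1.971060, f(25/14) ≈ 2.442097, f(31/14) ≈ 3.025701, f(37/14) ≈ 3.748773, f(43/14) ≈ 4.644642.
Sum = Δs · [f(0.5) + f(13/14) + f(19/14) + ...].
Sum ≈ 8.017361.

8.017361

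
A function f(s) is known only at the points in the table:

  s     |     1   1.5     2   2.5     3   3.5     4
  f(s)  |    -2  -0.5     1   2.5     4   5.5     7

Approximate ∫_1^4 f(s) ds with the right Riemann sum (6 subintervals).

Δs = 0.5.
Sum = 0.5·[(-0.5) + 1 + 2.5 + 4 + 5.5 + 7] = 9.75.

9.75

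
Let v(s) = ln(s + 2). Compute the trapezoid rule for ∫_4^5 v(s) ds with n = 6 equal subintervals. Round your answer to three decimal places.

Δs = (5 − 4)/6 = 1/6.
v(4) ≈ 1.792, v(25/6) ≈ 1.819, v(13/3) ≈ 1.846, v(4.5) ≈ 1.872, v(14/3) ≈ 1.897, v(29/6) ≈ 1.922, v(5) ≈ 1.946.
T_6 = (Δs/2)·[v(s_0) + 2v(s_1) + ... + 2v(s_{5}) + v(s_6)].
Sum ≈ 1.871.

1.871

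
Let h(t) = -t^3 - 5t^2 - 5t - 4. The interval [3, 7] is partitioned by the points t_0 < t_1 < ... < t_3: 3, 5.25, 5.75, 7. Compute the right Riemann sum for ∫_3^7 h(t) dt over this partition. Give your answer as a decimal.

-1681.55859375

Subinterval widths: 2.25, 0.5, 1.25.
Right endpoints: 5.25, 5.75, 7.
h(5.25) = -312.765625, h(5.75) = -388.171875, h(7) = -627.
Sum = Σ Δt_i · h(t_i).
Sum = -1681.55859375.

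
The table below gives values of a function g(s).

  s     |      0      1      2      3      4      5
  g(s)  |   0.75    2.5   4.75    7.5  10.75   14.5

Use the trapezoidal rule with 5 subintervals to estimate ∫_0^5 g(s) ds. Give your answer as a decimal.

33.125

Δs = 1.
T_5 = (1/2)·[0.75 + 2·2.5 + 2·4.75 + 2·7.5 + 2·10.75 + 14.5] = 33.125.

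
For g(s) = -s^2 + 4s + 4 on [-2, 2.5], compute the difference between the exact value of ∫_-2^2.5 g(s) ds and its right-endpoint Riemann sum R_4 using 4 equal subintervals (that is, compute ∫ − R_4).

-7.91015625

Exact integral: ∫_-2^2.5 g(s) ds = 14.625.
R_4 = 22.53515625.
Error = 14.625 − 22.53515625 = -7.91015625.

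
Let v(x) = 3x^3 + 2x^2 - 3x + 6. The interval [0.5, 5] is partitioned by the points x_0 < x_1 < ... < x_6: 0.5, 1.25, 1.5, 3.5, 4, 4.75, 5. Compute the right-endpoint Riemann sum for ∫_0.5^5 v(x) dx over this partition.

Subinterval widths: 0.75, 0.25, 2, 0.5, 0.75, 0.25.
Right endpoints: 1.25, 1.5, 3.5, 4, 4.75, 5.
v(1.25) = 11.234375, v(1.5) = 16.125, v(3.5) = 148.625, v(4) = 218, v(4.75) = 358.390625, v(5) = 416.
Sum = Σ Δx_i · v(x_i).
Sum = 791.5.

791.5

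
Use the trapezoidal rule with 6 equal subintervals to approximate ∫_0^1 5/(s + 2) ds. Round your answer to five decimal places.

2.02893

Δs = (1 − 0)/6 = 1/6.
f(0) = 2.5, f(1/6) = 30/13, f(1/3) = 15/7, f(0.5) = 2, f(2/3) = 1.875, f(5/6) = 30/17, f(1) = 5/3.
T_6 = (Δs/2)·[f(s_0) + 2f(s_1) + ... + 2f(s_{5}) + f(s_6)].
Sum ≈ 2.02893.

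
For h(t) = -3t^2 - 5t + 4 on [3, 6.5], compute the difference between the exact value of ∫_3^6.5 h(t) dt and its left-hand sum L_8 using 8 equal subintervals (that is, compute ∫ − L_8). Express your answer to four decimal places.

-25.3135

Exact integral: ∫_3^6.5 h(t) dt = -316.75.
L_8 ≈ -291.436523.
Error ≈ -316.75 − (-291.436523) ≈ -25.3135.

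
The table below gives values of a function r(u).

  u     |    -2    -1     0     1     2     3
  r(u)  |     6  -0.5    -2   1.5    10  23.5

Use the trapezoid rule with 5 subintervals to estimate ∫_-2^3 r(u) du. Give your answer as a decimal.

23.75

Δu = 1.
T_5 = (1/2)·[6 + 2·(-0.5) + 2·(-2) + 2·1.5 + 2·10 + 23.5] = 23.75.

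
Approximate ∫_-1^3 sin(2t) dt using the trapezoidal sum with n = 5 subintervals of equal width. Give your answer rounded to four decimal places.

-0.5347

Δt = (3 − (-1))/5 = 0.8.
f(-1) ≈ -0.9093, f(-0.2) ≈ -0.3894, f(0.6) ≈ 0.9320, f(1.4) ≈ 0.3350, f(2.2) ≈ -0.9516, f(3) ≈ -0.2794.
T_5 = (Δt/2)·[f(t_0) + 2f(t_1) + ... + 2f(t_{4}) + f(t_5)].
Sum ≈ -0.5347.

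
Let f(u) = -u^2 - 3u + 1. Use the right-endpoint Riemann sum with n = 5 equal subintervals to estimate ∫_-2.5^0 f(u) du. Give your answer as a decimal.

6.25

Δu = (0 − (-2.5))/5 = 0.5.
Right endpoints: -2, -1.5, -1, -0.5, 0.
f(-2) = 3, f(-1.5) = 3.25, f(-1) = 3, f(-0.5) = 2.25, f(0) = 1.
Sum = Δu · [f(-2) + f(-1.5) + f(-1) + f(-0.5) + f(0)].
Sum = 6.25.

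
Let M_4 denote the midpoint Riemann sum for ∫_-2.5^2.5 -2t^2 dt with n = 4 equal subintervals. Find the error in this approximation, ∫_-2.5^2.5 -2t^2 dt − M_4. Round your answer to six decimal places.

-1.302083

Exact integral: ∫_-2.5^2.5 f(t) dt ≈ -20.83333333.
M_4 = -19.53125.
Error ≈ -20.83333333 − (-19.53125) ≈ -1.302083.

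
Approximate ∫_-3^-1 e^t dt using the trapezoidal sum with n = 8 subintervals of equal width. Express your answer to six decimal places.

0.319747

Δt = (-1 − (-3))/8 = 0.25.
f(-3) ≈ 0.049787, f(-2.75) ≈ 0.063928, f(-2.5) ≈ 0.082085, f(-2.25) ≈ 0.105399, f(-2) ≈ 0.135335, f(-1.75) ≈ 0.173774, f(-1.5) ≈ 0.223130, f(-1.25) ≈ 0.286505, f(-1) ≈ 0.367879.
T_8 = (Δt/2)·[f(t_0) + 2f(t_1) + ... + 2f(t_{7}) + f(t_8)].
Sum ≈ 0.319747.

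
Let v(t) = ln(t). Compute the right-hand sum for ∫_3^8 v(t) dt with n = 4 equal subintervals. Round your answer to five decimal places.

Δt = (8 − 3)/4 = 1.25.
Right endpoints: 4.25, 5.5, 6.75, 8.
v(4.25) ≈ 1.44692, v(5.5) ≈ 1.70475, v(6.75) ≈ 1.90954, v(8) ≈ 2.07944.
Sum = Δt · [v(4.25) + v(5.5) + v(6.75) + v(8)].
Sum ≈ 8.92581.

8.92581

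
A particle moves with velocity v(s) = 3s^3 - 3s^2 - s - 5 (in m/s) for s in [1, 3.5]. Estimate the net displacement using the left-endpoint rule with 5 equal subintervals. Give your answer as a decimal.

31.25

Δs = (3.5 − 1)/5 = 0.5.
Left endpoints: 1, 1.5, 2, 2.5, 3.
v(1) = -6, v(1.5) = -3.125, v(2) = 5, v(2.5) = 20.625, v(3) = 46.
Sum = Δs · [v(1) + v(1.5) + v(2) + v(2.5) + v(3)].
Sum = 31.25.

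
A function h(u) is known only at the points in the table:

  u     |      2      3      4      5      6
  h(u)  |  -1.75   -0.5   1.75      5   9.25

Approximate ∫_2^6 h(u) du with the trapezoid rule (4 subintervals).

10

Δu = 1.
T_4 = (1/2)·[(-1.75) + 2·(-0.5) + 2·1.75 + 2·5 + 9.25] = 10.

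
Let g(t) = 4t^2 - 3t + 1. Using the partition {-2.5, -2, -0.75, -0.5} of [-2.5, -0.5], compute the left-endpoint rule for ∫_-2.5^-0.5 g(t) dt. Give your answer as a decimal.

46.875

Subinterval widths: 0.5, 1.25, 0.25.
Left endpoints: -2.5, -2, -0.75.
g(-2.5) = 33.5, g(-2) = 23, g(-0.75) = 5.5.
Sum = Σ Δt_i · g(t_i).
Sum = 46.875.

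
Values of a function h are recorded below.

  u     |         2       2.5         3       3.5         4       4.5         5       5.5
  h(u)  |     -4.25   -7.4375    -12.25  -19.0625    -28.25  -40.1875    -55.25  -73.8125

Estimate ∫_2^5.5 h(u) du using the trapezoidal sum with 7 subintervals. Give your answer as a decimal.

-100.734375

Δu = 0.5.
T_7 = (0.5/2)·[(-4.25) + 2·(-7.4375) + 2·(-12.25) + 2·(-19.0625) + 2·(-28.25) + 2·(-40.1875) + 2·(-55.25) + (-73.8125)] = -100.734375.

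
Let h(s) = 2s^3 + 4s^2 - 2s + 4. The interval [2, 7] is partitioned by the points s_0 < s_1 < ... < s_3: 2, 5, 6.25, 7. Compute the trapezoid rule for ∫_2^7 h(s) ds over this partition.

Subinterval widths: 3, 1.25, 0.75.
h(2) = 32, h(5) = 344, h(6.25) = 636.03125, h(7) = 872.
On each subinterval the trapezoid contributes (Δs_i/2)·[h(s_{i-1}) + h(s_i)].
Sum = 1742.03125.

1742.03125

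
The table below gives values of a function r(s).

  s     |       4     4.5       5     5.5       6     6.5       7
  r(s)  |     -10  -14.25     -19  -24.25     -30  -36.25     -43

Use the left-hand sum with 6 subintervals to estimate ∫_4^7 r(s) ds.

Δs = 0.5.
Sum = 0.5·[(-10) + (-14.25) + (-19) + (-24.25) + (-30) + (-36.25)] = -66.875.

-66.875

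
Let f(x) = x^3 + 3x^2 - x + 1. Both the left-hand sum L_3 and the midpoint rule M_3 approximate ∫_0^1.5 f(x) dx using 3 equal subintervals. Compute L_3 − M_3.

L_3 = 3.1875.
M_3 = 4.8515625.
L_3 − M_3 = -1.6640625.

-1.6640625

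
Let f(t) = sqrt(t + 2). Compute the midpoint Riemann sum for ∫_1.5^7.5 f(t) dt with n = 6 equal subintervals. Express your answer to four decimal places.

Δt = (7.5 − 1.5)/6 = 1.
Midpoints: 2, 3, 4, 5, 6, 7.
f(2) ≈ 2.0000, f(3) ≈ 2.2361, f(4) ≈ 2.4495, f(5) ≈ 2.6458, f(6) ≈ 2.8284, f(7) ≈ 3.0000.
Sum = Δt · [f(2) + f(3) + f(4) + ...].
Sum ≈ 15.1597.

15.1597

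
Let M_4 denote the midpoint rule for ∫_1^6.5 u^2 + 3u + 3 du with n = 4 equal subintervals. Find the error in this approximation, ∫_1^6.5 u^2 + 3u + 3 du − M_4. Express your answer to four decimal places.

0.8665

Exact integral: ∫_1^6.5 f(u) du ≈ 169.583333.
M_4 ≈ 168.716797.
Error ≈ 169.583333 − 168.716797 ≈ 0.8665.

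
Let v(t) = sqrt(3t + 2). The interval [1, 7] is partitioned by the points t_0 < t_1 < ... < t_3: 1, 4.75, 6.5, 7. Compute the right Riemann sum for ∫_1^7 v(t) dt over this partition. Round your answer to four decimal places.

Subinterval widths: 3.75, 1.75, 0.5.
Right endpoints: 4.75, 6.5, 7.
v(4.75) ≈ 4.0311, v(6.5) ≈ 4.6368, v(7) ≈ 4.7958.
Sum = Σ Δt_i · v(t_i).
Sum ≈ 25.6291.

25.6291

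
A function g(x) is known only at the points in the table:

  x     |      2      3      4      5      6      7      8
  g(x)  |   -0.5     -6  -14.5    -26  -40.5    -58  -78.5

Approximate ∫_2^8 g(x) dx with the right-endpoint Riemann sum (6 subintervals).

-223.5

Δx = 1.
Sum = 1·[(-6) + (-14.5) + (-26) + (-40.5) + (-58) + (-78.5)] = -223.5.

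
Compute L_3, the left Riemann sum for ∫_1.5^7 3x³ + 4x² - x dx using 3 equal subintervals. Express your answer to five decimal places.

1256.24074

Δx = (7 − 1.5)/3 = 11/6.
Left endpoints: 1.5, 10/3, 31/6.
f(1.5) = 17.625, f(10/3) = 1370/9, f(31/6) = 515.375.
Sum = Δx · [f(1.5) + f(10/3) + f(31/6)].
Sum ≈ 1256.24074.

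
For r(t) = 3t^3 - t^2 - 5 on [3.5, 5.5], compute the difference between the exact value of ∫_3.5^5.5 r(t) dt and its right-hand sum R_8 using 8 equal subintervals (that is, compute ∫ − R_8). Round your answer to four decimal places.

Exact integral: ∫_3.5^5.5 r(t) dt ≈ 522.583333.
R_8 = 567.46875.
Error ≈ 522.583333 − 567.46875 ≈ -44.8854.

-44.8854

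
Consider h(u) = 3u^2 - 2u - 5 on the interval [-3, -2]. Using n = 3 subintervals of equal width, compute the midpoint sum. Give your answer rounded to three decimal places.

Δu = (-2 − (-3))/3 = 1/3.
Midpoints: -17/6, -2.5, -13/6.
h(-17/6) = 24.75, h(-2.5) = 18.75, h(-13/6) = 161/12.
Sum = Δu · [h(-17/6) + h(-2.5) + h(-13/6)].
Sum ≈ 18.972.

18.972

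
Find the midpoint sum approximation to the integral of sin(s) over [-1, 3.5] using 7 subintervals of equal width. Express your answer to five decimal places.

Δs = (3.5 − (-1))/7 = 9/14.
Midpoints: -19/28, -1/28, 17/28, 1.25, 53/28, 71/28, 89/28.
f(-19/28) ≈ -0.62768, f(-1/28) ≈ -0.03571, f(17/28) ≈ 0.57052, f(1.25) ≈ 0.94898, f(53/28) ≈ 0.94859, f(71/28) ≈ 0.56948, f(89/28) ≈ -0.03697.
Sum = Δs · [f(-19/28) + f(-1/28) + f(17/28) + ...].
Sum ≈ 1.50250.

1.50250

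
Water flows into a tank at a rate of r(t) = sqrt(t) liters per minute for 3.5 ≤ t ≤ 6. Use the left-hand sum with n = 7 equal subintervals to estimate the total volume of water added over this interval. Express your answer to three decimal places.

5.329

Δt = (6 − 3.5)/7 = 5/14.
Left endpoints: 3.5, 27/7, 59/14, 32/7, 69/14, 37/7, 79/14.
r(3.5) ≈ 1.871, r(27/7) ≈ 1.964, r(59/14) ≈ 2.053, r(32/7) ≈ 2.138, r(69/14) ≈ 2.220, r(37/7) ≈ 2.299, r(79/14) ≈ 2.375.
Sum = Δt · [r(3.5) + r(27/7) + r(59/14) + ...].
Sum ≈ 5.329.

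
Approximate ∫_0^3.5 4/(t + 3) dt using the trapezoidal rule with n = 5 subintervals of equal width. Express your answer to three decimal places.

Δt = (3.5 − 0)/5 = 0.7.
f(0) = 4/3, f(0.7) = 40/37, f(1.4) = 10/11, f(2.1) = 40/51, f(2.8) = 20/29, f(3.5) = 8/13.
T_5 = (Δt/2)·[f(t_0) + 2f(t_1) + ... + 2f(t_{4}) + f(t_5)].
Sum ≈ 3.107.

3.107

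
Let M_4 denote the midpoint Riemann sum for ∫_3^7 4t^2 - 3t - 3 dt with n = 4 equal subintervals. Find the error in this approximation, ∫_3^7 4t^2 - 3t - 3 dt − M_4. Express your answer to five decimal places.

1.33333

Exact integral: ∫_3^7 f(t) dt ≈ 349.3333333.
M_4 = 348.
Error ≈ 349.3333333 − 348 ≈ 1.33333.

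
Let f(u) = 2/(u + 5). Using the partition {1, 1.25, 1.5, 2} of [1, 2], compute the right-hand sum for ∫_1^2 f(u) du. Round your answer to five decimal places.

0.29978

Subinterval widths: 0.25, 0.25, 0.5.
Right endpoints: 1.25, 1.5, 2.
f(1.25) = 0.32, f(1.5) = 4/13, f(2) = 2/7.
Sum = Σ Δu_i · f(u_i).
Sum ≈ 0.29978.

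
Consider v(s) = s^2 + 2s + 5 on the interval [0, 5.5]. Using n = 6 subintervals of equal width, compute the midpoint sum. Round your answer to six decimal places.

112.823206

Δs = (5.5 − 0)/6 = 11/12.
Midpoints: 11/24, 1.375, 55/24, 77/24, 4.125, 121/24.
v(11/24) = 3529/576, v(1.375) = 9.640625, v(55/24) = 8545/576, v(77/24) = 12505/576, v(4.125) = 30.265625, v(121/24) = 23329/576.
Sum = Δs · [v(11/24) + v(1.375) + v(55/24) + ...].
Sum ≈ 112.823206.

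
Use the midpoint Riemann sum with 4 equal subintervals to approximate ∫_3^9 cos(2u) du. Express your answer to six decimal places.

Δu = (9 − 3)/4 = 1.5.
Midpoints: 3.75, 5.25, 6.75, 8.25.
f(3.75) ≈ 0.346635, f(5.25) ≈ -0.475537, f(6.75) ≈ 0.594921, f(8.25) ≈ -0.702397.
Sum = Δu · [f(3.75) + f(5.25) + f(6.75) + f(8.25)].
Sum ≈ -0.354567.

-0.354567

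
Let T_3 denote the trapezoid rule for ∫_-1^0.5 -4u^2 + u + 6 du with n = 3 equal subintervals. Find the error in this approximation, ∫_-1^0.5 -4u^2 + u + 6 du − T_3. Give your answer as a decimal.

0.25

Exact integral: ∫_-1^0.5 f(u) du = 7.125.
T_3 = 6.875.
Error = 7.125 − 6.875 = 0.25.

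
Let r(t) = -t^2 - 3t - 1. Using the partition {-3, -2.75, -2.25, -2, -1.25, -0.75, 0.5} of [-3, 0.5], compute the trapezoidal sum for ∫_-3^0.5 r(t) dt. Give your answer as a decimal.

Subinterval widths: 0.25, 0.5, 0.25, 0.75, 0.5, 1.25.
r(-3) = -1, r(-2.75) = -0.3125, r(-2.25) = 0.6875, r(-2) = 1, r(-1.25) = 1.1875, r(-0.75) = 0.6875, r(0.5) = -2.75.
On each subinterval the trapezoid contributes (Δt_i/2)·[r(t_{i-1}) + r(t_i)].
Sum = 0.140625.

0.140625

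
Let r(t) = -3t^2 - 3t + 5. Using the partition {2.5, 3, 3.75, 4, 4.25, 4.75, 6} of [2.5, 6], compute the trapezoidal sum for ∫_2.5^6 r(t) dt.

Subinterval widths: 0.5, 0.75, 0.25, 0.25, 0.5, 1.25.
r(2.5) = -21.25, r(3) = -31, r(3.75) = -48.4375, r(4) = -55, r(4.25) = -61.9375, r(4.75) = -76.9375, r(6) = -121.
On each subinterval the trapezoid contributes (Δt_i/2)·[r(t_{i-1}) + r(t_i)].
Sum = -228.828125.

-228.828125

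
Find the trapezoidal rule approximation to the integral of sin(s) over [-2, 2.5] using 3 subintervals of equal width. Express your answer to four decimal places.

Δs = (2.5 − (-2))/3 = 1.5.
f(-2) ≈ -0.9093, f(-0.5) ≈ -0.4794, f(1) ≈ 0.8415, f(2.5) ≈ 0.5985.
T_3 = (Δs/2)·[f(s_0) + 2f(s_1) + 2f(s_2) + f(s_3)].
Sum ≈ 0.3099.

0.3099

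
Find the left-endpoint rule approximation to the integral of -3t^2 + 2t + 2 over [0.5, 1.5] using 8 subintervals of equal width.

0.9921875

Δt = (1.5 − 0.5)/8 = 0.125.
Left endpoints: 0.5, 0.625, 0.75, 0.875, 1, 1.125, 1.25, 1.375.
f(0.5) = 2.25, f(0.625) = 2.078125, f(0.75) = 1.8125, f(0.875) = 1.453125, f(1) = 1, f(1.125) = 0.453125, f(1.25) = -0.1875, f(1.375) = -0.921875.
Sum = Δt · [f(0.5) + f(0.625) + f(0.75) + ...].
Sum = 0.9921875.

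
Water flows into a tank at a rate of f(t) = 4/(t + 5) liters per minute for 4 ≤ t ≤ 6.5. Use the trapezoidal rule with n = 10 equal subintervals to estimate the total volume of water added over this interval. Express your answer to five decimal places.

Δt = (6.5 − 4)/10 = 0.25.
f(4) = 4/9, f(4.25) = 16/37, f(4.5) = 8/19, f(4.75) = 16/39, f(5) = 0.4, f(5.25) = 16/41, f(5.5) = 8/21, f(5.75) = 16/43, f(6) = 4/11, f(6.25) = 16/45, f(6.5) = 8/23.
T_10 = (Δt/2)·[f(t_0) + 2f(t_1) + ... + 2f(t_{9}) + f(t_10)].
Sum ≈ 0.98059.

0.98059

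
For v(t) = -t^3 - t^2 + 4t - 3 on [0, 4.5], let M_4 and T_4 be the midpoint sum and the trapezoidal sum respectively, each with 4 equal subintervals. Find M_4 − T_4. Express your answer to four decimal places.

M_4 ≈ -102.212402.
T_4 ≈ -113.247070.
M_4 − T_4 ≈ 11.0347.

11.0347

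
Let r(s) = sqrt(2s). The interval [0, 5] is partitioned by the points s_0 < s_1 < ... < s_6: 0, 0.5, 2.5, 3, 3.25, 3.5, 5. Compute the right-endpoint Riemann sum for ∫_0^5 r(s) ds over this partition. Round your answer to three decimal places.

Subinterval widths: 0.5, 2, 0.5, 0.25, 0.25, 1.5.
Right endpoints: 0.5, 2.5, 3, 3.25, 3.5, 5.
r(0.5) ≈ 1.000, r(2.5) ≈ 2.236, r(3) ≈ 2.449, r(3.25) ≈ 2.550, r(3.5) ≈ 2.646, r(5) ≈ 3.162.
Sum = Σ Δs_i · r(s_i).
Sum ≈ 12.239.

12.239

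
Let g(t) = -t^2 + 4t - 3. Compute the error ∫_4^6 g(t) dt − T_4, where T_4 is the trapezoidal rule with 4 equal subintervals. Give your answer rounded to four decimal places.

Exact integral: ∫_4^6 g(t) dt ≈ -16.666667.
T_4 = -16.75.
Error ≈ -16.666667 − (-16.75) ≈ 0.0833.

0.0833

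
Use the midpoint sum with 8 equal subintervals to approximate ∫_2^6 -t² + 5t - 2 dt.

2.75

Δt = (6 − 2)/8 = 0.5.
Midpoints: 2.25, 2.75, 3.25, 3.75, 4.25, 4.75, 5.25, 5.75.
f(2.25) = 4.1875, f(2.75) = 4.1875, f(3.25) = 3.6875, f(3.75) = 2.6875, f(4.25) = 1.1875, f(4.75) = -0.8125, f(5.25) = -3.3125, f(5.75) = -6.3125.
Sum = Δt · [f(2.25) + f(2.75) + f(3.25) + ...].
Sum = 2.75.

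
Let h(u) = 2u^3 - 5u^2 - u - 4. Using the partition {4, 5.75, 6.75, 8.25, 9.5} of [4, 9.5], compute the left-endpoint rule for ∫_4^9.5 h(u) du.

1803.0390625

Subinterval widths: 1.75, 1, 1.5, 1.25.
Left endpoints: 4, 5.75, 6.75, 8.25.
h(4) = 40, h(5.75) = 205.15625, h(6.75) = 376.53125, h(8.25) = 770.46875.
Sum = Σ Δu_i · h(u_i).
Sum = 1803.0390625.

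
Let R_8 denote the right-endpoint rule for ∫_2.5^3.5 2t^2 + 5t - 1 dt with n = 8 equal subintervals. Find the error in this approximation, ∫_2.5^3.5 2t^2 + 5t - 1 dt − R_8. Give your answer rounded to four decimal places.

-1.0677

Exact integral: ∫_2.5^3.5 f(t) dt ≈ 32.166667.
R_8 = 33.234375.
Error ≈ 32.166667 − 33.234375 ≈ -1.0677.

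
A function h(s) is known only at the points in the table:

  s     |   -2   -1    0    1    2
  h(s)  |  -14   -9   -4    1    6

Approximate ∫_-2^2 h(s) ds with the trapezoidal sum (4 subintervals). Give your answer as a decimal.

-16

Δs = 1.
T_4 = (1/2)·[(-14) + 2·(-9) + 2·(-4) + 2·1 + 6] = -16.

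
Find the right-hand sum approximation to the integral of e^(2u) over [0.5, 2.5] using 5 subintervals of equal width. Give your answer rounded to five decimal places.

105.83079

Δu = (2.5 − 0.5)/5 = 0.4.
Right endpoints: 0.9, 1.3, 1.7, 2.1, 2.5.
f(0.9) ≈ 6.04965, f(1.3) ≈ 13.46374, f(1.7) ≈ 29.96410, f(2.1) ≈ 66.68633, f(2.5) ≈ 148.41316.
Sum = Δu · [f(0.9) + f(1.3) + f(1.7) + f(2.1) + f(2.5)].
Sum ≈ 105.83079.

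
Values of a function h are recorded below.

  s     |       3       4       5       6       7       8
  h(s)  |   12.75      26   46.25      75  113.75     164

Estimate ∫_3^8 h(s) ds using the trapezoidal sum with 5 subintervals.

Δs = 1.
T_5 = (1/2)·[12.75 + 2·26 + 2·46.25 + 2·75 + 2·113.75 + 164] = 349.375.

349.375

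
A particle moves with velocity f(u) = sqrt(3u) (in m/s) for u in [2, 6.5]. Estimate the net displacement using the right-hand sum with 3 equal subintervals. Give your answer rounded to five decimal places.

Δu = (6.5 − 2)/3 = 1.5.
Right endpoints: 3.5, 5, 6.5.
f(3.5) ≈ 3.24037, f(5) ≈ 3.87298, f(6.5) ≈ 4.41588.
Sum = Δu · [f(3.5) + f(5) + f(6.5)].
Sum ≈ 17.29385.

17.29385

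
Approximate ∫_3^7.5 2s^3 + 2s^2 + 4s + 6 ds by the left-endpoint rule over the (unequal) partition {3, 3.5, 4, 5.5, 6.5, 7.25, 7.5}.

1529.2578125

Subinterval widths: 0.5, 0.5, 1.5, 1, 0.75, 0.25.
Left endpoints: 3, 3.5, 4, 5.5, 6.5, 7.25.
f(3) = 90, f(3.5) = 130.25, f(4) = 182, f(5.5) = 421.25, f(6.5) = 665.75, f(7.25) = 902.28125.
Sum = Σ Δs_i · f(s_i).
Sum = 1529.2578125.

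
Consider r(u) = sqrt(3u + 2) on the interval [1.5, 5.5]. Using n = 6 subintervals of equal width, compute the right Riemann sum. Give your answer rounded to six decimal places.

14.574966

Δu = (5.5 − 1.5)/6 = 2/3.
Right endpoints: 13/6, 17/6, 3.5, 25/6, 29/6, 5.5.
r(13/6) ≈ 2.915476, r(17/6) ≈ 3.240370, r(3.5) ≈ 3.535534, r(25/6) ≈ 3.807887, r(29/6) ≈ 4.062019, r(5.5) ≈ 4.301163.
Sum = Δu · [r(13/6) + r(17/6) + r(3.5) + ...].
Sum ≈ 14.574966.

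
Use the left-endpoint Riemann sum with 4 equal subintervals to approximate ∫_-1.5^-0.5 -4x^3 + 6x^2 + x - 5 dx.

Δx = (-0.5 − (-1.5))/4 = 0.25.
Left endpoints: -1.5, -1.25, -1, -0.75.
f(-1.5) = 20.5, f(-1.25) = 10.9375, f(-1) = 4, f(-0.75) = -0.6875.
Sum = Δx · [f(-1.5) + f(-1.25) + f(-1) + f(-0.75)].
Sum = 8.6875.

8.6875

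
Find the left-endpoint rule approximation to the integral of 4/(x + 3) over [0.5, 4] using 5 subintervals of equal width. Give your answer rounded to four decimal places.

Δx = (4 − 0.5)/5 = 0.7.
Left endpoints: 0.5, 1.2, 1.9, 2.6, 3.3.
f(0.5) = 8/7, f(1.2) = 20/21, f(1.9) = 40/49, f(2.6) = 5/7, f(3.3) = 40/63.
Sum = Δx · [f(0.5) + f(1.2) + f(1.9) + f(2.6) + f(3.3)].
Sum ≈ 2.9825.

2.9825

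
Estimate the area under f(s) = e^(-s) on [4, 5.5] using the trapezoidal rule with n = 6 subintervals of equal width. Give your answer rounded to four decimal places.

Δs = (5.5 − 4)/6 = 0.25.
f(4) ≈ 0.0183, f(4.25) ≈ 0.0143, f(4.5) ≈ 0.0111, f(4.75) ≈ 0.0087, f(5) ≈ 0.0067, f(5.25) ≈ 0.0052, f(5.5) ≈ 0.0041.
T_6 = (Δs/2)·[f(s_0) + 2f(s_1) + ... + 2f(s_{5}) + f(s_6)].
Sum ≈ 0.0143.

0.0143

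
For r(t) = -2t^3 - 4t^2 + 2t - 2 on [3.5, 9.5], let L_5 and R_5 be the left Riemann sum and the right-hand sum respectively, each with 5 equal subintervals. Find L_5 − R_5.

L_5 = -3922.02.
R_5 = -6236.82.
L_5 − R_5 = 2314.8.

2314.8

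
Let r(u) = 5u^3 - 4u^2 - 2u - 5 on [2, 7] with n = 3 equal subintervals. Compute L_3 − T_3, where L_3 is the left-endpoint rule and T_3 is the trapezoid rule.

L_3 ≈ 1374.074074.
T_3 ≈ 2611.574074.
L_3 − T_3 = -1237.5.

-1237.5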